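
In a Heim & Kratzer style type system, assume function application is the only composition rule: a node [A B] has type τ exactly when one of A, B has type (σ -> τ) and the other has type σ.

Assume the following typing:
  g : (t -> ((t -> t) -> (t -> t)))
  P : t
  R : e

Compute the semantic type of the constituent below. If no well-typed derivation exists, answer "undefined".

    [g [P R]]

At [P R]: neither t nor e can take the other as argument; the node is ill-typed.

undefined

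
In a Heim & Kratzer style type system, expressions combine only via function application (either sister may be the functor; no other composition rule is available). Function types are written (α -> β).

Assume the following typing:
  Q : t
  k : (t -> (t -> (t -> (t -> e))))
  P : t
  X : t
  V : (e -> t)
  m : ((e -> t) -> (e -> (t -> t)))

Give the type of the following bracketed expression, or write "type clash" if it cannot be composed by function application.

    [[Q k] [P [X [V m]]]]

At [Q k], k : (t -> (t -> (t -> (t -> e)))) takes Q : t, giving (t -> (t -> (t -> e))).
At [V m], m : ((e -> t) -> (e -> (t -> t))) takes V : (e -> t), giving (e -> (t -> t)).
At [X [V m]]: neither t nor (e -> (t -> t)) can take the other as argument; the node is ill-typed.

type clash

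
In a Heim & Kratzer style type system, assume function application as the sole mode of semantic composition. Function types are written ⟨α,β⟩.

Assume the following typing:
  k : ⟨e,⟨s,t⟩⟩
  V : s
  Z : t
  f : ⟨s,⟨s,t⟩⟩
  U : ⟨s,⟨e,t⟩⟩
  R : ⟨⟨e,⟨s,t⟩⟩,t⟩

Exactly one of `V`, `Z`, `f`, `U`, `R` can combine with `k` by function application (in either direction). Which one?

R

V : s — no; k wants e, and V wants nothing (atomic).
Z : t — no; k wants e, and Z wants nothing (atomic).
f : ⟨s,⟨s,t⟩⟩ — no; k wants e, and f wants s.
U : ⟨s,⟨e,t⟩⟩ — no; k wants e, and U wants s.
R — combines: R : ⟨⟨e,⟨s,t⟩⟩,t⟩ takes k : ⟨e,⟨s,t⟩⟩ as argument, giving t.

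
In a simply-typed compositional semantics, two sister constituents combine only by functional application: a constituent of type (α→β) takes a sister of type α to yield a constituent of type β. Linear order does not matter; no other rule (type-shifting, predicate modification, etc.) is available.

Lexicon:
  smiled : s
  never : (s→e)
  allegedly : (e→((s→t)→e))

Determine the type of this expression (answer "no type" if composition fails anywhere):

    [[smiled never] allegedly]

At [smiled never], never : (s→e) takes smiled : s, giving e.
At [[smiled never] allegedly], allegedly : (e→((s→t)→e)) takes [smiled never] : e, giving ((s→t)→e).

((s→t)→e)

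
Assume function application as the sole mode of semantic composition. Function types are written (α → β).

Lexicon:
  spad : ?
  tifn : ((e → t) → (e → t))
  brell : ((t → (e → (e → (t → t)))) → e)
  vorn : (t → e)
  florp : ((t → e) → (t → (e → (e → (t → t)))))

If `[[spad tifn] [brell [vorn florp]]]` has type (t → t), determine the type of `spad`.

For [[spad tifn] [brell [vorn florp]]] to have type (t → t) with [brell [vorn florp]] of type e, [spad tifn] must be the function: [spad tifn] : (e → (t → t)).
For [spad tifn] to have type (e → (t → t)) with tifn of type ((e → t) → (e → t)), spad must be the function: spad : (((e → t) → (e → t)) → (e → (t → t))).

(((e → t) → (e → t)) → (e → (t → t)))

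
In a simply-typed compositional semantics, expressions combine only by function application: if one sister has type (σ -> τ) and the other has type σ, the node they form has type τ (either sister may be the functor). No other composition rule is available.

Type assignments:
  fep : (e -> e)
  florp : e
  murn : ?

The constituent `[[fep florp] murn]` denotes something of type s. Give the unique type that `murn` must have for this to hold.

(e -> s)

For [[fep florp] murn] to have type s with [fep florp] of type e, murn must be the function: murn : (e -> s).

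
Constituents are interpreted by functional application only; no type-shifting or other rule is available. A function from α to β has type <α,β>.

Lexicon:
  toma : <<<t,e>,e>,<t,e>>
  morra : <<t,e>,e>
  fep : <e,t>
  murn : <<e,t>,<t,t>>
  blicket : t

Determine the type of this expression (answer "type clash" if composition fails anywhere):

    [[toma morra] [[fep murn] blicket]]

[toma morra]: toma is <<<t,e>,e>,<t,e>>, morra is <<t,e>,e>; result <t,e>.
[fep murn]: murn is <<e,t>,<t,t>>, fep is <e,t>; result <t,t>.
[[fep murn] blicket]: [fep murn] is <t,t>, blicket is t; result t.
[[toma morra] [[fep murn] blicket]]: [toma morra] is <t,e>, [[fep murn] blicket] is t; result e.

e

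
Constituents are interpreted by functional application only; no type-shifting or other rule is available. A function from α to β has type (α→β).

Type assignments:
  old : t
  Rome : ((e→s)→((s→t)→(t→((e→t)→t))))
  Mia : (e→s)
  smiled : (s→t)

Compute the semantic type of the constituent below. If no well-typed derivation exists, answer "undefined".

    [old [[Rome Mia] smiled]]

[Rome Mia]: Rome is ((e→s)→((s→t)→(t→((e→t)→t)))), Mia is (e→s); result ((s→t)→(t→((e→t)→t))).
[[Rome Mia] smiled]: [Rome Mia] is ((s→t)→(t→((e→t)→t))), smiled is (s→t); result (t→((e→t)→t)).
[old [[Rome Mia] smiled]]: [[Rome Mia] smiled] is (t→((e→t)→t)), old is t; result ((e→t)→t).

((e→t)→t)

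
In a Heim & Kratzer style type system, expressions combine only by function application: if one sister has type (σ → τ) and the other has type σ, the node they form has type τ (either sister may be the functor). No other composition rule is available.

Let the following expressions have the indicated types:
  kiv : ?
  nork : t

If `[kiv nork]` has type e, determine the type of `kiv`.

(t → e)

[kiv nork] must have type e. The sister nork has type t; that is not a function onto e, so kiv must be the functor, of type (t → e).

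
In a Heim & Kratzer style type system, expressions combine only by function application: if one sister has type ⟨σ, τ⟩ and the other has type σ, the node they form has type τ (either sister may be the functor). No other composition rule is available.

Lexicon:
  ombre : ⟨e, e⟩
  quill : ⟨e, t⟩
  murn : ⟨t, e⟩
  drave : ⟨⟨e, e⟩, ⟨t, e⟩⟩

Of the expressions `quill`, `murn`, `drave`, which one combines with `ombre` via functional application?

quill : ⟨e, t⟩ — does not combine with ombre.
murn : ⟨t, e⟩ — does not combine with ombre.
drave — combines: drave : ⟨⟨e, e⟩, ⟨t, e⟩⟩ takes ombre : ⟨e, e⟩ as argument, giving ⟨t, e⟩.

drave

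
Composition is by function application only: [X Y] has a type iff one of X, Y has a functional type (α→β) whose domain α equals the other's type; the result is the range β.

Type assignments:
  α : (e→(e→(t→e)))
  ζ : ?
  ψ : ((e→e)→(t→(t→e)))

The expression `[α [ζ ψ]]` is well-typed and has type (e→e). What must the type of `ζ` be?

(((e→e)→(t→(t→e)))→((e→(e→(t→e)))→(e→e)))

[α [ζ ψ]] must have type (e→e). The sister α has type (e→(e→(t→e))); that is not a function onto (e→e), so [ζ ψ] must be the functor, of type ((e→(e→(t→e)))→(e→e)).
[ζ ψ] must have type ((e→(e→(t→e)))→(e→e)). The sister ψ has type ((e→e)→(t→(t→e))); that is not a function onto ((e→(e→(t→e)))→(e→e)), so ζ must be the functor, of type (((e→e)→(t→(t→e)))→((e→(e→(t→e)))→(e→e))).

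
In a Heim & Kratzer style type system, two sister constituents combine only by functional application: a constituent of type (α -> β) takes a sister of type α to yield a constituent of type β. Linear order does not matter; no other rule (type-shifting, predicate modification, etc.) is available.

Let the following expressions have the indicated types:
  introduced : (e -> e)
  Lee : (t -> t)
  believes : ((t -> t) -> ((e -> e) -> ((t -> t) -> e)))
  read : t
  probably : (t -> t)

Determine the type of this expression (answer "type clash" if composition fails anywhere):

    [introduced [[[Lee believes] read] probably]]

type clash

[Lee believes]: believes is ((t -> t) -> ((e -> e) -> ((t -> t) -> e))), Lee is (t -> t); result ((e -> e) -> ((t -> t) -> e)).
[[Lee believes] read]: ((e -> e) -> ((t -> t) -> e)) and t cannot combine by function application — type clash.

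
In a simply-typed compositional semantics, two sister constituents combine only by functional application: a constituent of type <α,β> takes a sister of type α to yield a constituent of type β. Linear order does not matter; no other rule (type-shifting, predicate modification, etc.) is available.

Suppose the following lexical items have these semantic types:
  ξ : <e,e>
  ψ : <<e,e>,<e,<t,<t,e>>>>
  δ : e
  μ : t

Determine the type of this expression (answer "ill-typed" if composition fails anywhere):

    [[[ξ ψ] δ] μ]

[ξ ψ] — ψ of type <<e,e>,<e,<t,<t,e>>>> combines with ξ of type <e,e>: type <e,<t,<t,e>>>.
[[ξ ψ] δ] — [ξ ψ] of type <e,<t,<t,e>>> combines with δ of type e: type <t,<t,e>>.
[[[ξ ψ] δ] μ] — [[ξ ψ] δ] of type <t,<t,e>> combines with μ of type t: type <t,e>.

<t,e>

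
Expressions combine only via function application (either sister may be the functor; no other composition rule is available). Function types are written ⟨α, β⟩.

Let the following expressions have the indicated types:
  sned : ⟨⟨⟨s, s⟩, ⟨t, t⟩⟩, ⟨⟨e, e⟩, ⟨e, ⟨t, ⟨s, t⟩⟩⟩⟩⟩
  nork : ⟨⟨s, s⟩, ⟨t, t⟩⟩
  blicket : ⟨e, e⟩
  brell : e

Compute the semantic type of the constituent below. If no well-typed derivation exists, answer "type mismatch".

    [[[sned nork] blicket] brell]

⟨t, ⟨s, t⟩⟩

[sned nork]: sned is ⟨⟨⟨s, s⟩, ⟨t, t⟩⟩, ⟨⟨e, e⟩, ⟨e, ⟨t, ⟨s, t⟩⟩⟩⟩⟩, nork is ⟨⟨s, s⟩, ⟨t, t⟩⟩; result ⟨⟨e, e⟩, ⟨e, ⟨t, ⟨s, t⟩⟩⟩⟩.
[[sned nork] blicket]: [sned nork] is ⟨⟨e, e⟩, ⟨e, ⟨t, ⟨s, t⟩⟩⟩⟩, blicket is ⟨e, e⟩; result ⟨e, ⟨t, ⟨s, t⟩⟩⟩.
[[[sned nork] blicket] brell]: [[sned nork] blicket] is ⟨e, ⟨t, ⟨s, t⟩⟩⟩, brell is e; result ⟨t, ⟨s, t⟩⟩.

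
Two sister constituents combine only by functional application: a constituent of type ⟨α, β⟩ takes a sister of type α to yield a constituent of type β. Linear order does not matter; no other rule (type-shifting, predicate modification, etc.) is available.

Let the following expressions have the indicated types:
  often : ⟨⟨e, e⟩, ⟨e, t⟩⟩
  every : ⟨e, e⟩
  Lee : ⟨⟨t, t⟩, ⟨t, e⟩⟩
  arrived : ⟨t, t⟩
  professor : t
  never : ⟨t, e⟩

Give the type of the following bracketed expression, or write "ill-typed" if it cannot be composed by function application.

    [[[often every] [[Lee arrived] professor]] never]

At [often every], often : ⟨⟨e, e⟩, ⟨e, t⟩⟩ takes every : ⟨e, e⟩, giving ⟨e, t⟩.
At [Lee arrived], Lee : ⟨⟨t, t⟩, ⟨t, e⟩⟩ takes arrived : ⟨t, t⟩, giving ⟨t, e⟩.
At [[Lee arrived] professor], [Lee arrived] : ⟨t, e⟩ takes professor : t, giving e.
At [[often every] [[Lee arrived] professor]], [often every] : ⟨e, t⟩ takes [[Lee arrived] professor] : e, giving t.
At [[[often every] [[Lee arrived] professor]] never], never : ⟨t, e⟩ takes [[often every] [[Lee arrived] professor]] : t, giving e.

e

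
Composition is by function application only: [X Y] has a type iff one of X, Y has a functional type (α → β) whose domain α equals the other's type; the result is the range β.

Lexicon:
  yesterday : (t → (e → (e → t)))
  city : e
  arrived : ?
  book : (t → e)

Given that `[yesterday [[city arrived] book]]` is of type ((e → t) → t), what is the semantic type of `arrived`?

(e → ((t → e) → ((t → (e → (e → t))) → ((e → t) → t))))

For [yesterday [[city arrived] book]] to have type ((e → t) → t) with yesterday of type (t → (e → (e → t))), [[city arrived] book] must be the function: [[city arrived] book] : ((t → (e → (e → t))) → ((e → t) → t)).
For [[city arrived] book] to have type ((t → (e → (e → t))) → ((e → t) → t)) with book of type (t → e), [city arrived] must be the function: [city arrived] : ((t → e) → ((t → (e → (e → t))) → ((e → t) → t))).
For [city arrived] to have type ((t → e) → ((t → (e → (e → t))) → ((e → t) → t))) with city of type e, arrived must be the function: arrived : (e → ((t → e) → ((t → (e → (e → t))) → ((e → t) → t)))).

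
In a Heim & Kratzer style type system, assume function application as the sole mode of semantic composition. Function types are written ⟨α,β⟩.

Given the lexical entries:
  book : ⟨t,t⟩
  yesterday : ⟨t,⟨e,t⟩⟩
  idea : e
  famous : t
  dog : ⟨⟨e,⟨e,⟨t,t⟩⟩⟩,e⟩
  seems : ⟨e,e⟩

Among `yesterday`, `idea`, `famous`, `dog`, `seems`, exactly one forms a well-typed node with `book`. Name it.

famous

yesterday : ⟨t,⟨e,t⟩⟩ — no; book wants t, and yesterday wants t.
idea : e — no; book wants t, and idea wants nothing (atomic).
famous — combines: book : ⟨t,t⟩ takes famous : t as argument, giving t.
dog : ⟨⟨e,⟨e,⟨t,t⟩⟩⟩,e⟩ — no; book wants t, and dog wants ⟨e,⟨e,⟨t,t⟩⟩⟩.
seems : ⟨e,e⟩ — no; book wants t, and seems wants e.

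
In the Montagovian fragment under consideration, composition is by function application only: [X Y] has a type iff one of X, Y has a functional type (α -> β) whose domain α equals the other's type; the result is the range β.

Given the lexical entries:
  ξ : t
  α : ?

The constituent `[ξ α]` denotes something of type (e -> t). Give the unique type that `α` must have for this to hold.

(t -> (e -> t))

At [ξ α] (required: (e -> t)): ξ is t, which is not a function with range (e -> t); hence α is the functor — type (t -> (e -> t)).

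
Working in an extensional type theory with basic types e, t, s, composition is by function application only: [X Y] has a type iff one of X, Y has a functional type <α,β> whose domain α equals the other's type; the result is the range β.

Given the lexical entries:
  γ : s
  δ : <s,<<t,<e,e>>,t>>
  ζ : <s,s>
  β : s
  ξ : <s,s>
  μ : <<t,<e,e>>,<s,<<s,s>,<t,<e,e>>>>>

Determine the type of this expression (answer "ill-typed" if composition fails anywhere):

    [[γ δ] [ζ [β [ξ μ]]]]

[γ δ]: δ is <s,<<t,<e,e>>,t>>, γ is s; result <<t,<e,e>>,t>.
At [ξ μ]: neither <s,s> nor <<t,<e,e>>,<s,<<s,s>,<t,<e,e>>>>> can take the other as argument; the node is ill-typed.

ill-typed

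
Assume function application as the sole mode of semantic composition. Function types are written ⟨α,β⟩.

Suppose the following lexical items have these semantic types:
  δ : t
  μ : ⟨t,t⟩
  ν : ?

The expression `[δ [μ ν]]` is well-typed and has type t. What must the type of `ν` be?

For [δ [μ ν]] to have type t with δ of type t, [μ ν] must be the function: [μ ν] : ⟨t,t⟩.
For [μ ν] to have type ⟨t,t⟩ with μ of type ⟨t,t⟩, ν must be the function: ν : ⟨⟨t,t⟩,⟨t,t⟩⟩.

⟨⟨t,t⟩,⟨t,t⟩⟩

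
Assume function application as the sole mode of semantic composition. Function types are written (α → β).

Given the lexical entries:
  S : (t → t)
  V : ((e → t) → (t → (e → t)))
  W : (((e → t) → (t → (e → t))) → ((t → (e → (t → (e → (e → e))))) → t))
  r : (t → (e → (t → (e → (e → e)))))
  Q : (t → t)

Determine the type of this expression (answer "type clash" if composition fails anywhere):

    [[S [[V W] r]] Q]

t

[V W]: (((e → t) → (t → (e → t))) → ((t → (e → (t → (e → (e → e))))) → t)) applied to ((e → t) → (t → (e → t))) yields ((t → (e → (t → (e → (e → e))))) → t).
[[V W] r]: ((t → (e → (t → (e → (e → e))))) → t) applied to (t → (e → (t → (e → (e → e))))) yields t.
[S [[V W] r]]: (t → t) applied to t yields t.
[[S [[V W] r]] Q]: (t → t) applied to t yields t.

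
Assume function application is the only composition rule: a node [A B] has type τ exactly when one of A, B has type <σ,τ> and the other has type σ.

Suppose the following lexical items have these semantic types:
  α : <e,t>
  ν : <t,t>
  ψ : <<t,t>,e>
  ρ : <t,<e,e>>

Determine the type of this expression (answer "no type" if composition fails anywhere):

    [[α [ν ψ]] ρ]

<e,e>

At [ν ψ], ψ : <<t,t>,e> takes ν : <t,t>, giving e.
At [α [ν ψ]], α : <e,t> takes [ν ψ] : e, giving t.
At [[α [ν ψ]] ρ], ρ : <t,<e,e>> takes [α [ν ψ]] : t, giving <e,e>.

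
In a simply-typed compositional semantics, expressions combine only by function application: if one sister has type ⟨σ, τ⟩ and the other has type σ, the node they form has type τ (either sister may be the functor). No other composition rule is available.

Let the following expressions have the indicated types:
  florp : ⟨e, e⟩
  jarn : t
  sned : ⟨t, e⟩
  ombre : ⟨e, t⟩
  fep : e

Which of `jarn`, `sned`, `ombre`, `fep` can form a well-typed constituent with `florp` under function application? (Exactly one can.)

fep

jarn : t — neither side's domain matches the other.
sned : ⟨t, e⟩ — neither side's domain matches the other.
ombre : ⟨e, t⟩ — neither side's domain matches the other.
fep — combines: florp : ⟨e, e⟩ takes fep : e as argument, giving e.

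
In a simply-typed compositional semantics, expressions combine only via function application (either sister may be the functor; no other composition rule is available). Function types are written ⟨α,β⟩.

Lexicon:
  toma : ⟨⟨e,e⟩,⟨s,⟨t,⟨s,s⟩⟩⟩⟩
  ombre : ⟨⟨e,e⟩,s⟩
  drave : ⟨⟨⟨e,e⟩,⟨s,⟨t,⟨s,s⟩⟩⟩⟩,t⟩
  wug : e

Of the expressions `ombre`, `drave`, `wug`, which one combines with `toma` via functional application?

drave

ombre : ⟨⟨e,e⟩,s⟩ — does not combine with toma.
drave — combines: drave : ⟨⟨⟨e,e⟩,⟨s,⟨t,⟨s,s⟩⟩⟩⟩,t⟩ takes toma : ⟨⟨e,e⟩,⟨s,⟨t,⟨s,s⟩⟩⟩⟩ as argument, giving t.
wug : e — does not combine with toma.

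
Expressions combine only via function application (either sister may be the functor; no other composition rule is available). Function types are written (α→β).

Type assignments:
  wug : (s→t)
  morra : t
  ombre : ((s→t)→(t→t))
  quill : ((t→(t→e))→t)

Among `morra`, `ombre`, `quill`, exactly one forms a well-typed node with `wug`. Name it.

ombre

morra : t — wug needs s; morra needs nothing (atomic); neither fits.
ombre — combines: ombre : ((s→t)→(t→t)) takes wug : (s→t) as argument, giving (t→t).
quill : ((t→(t→e))→t) — wug needs s; quill needs (t→(t→e)); neither fits.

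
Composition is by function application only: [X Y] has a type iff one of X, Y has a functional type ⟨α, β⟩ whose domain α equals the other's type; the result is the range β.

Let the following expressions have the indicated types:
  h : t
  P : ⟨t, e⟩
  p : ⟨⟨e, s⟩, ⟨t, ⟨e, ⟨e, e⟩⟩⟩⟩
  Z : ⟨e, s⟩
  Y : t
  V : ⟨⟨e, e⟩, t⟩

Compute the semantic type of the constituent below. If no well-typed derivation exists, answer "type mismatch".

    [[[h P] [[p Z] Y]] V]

At [h P], P : ⟨t, e⟩ takes h : t, giving e.
At [p Z], p : ⟨⟨e, s⟩, ⟨t, ⟨e, ⟨e, e⟩⟩⟩⟩ takes Z : ⟨e, s⟩, giving ⟨t, ⟨e, ⟨e, e⟩⟩⟩.
At [[p Z] Y], [p Z] : ⟨t, ⟨e, ⟨e, e⟩⟩⟩ takes Y : t, giving ⟨e, ⟨e, e⟩⟩.
At [[h P] [[p Z] Y]], [[p Z] Y] : ⟨e, ⟨e, e⟩⟩ takes [h P] : e, giving ⟨e, e⟩.
At [[[h P] [[p Z] Y]] V], V : ⟨⟨e, e⟩, t⟩ takes [[h P] [[p Z] Y]] : ⟨e, e⟩, giving t.

t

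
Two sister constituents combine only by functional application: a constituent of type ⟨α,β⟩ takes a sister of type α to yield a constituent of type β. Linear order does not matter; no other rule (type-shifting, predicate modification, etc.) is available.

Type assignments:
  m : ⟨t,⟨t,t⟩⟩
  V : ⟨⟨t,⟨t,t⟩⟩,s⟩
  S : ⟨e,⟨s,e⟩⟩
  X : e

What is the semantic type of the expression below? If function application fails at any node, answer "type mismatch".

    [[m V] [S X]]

[m V]: V is ⟨⟨t,⟨t,t⟩⟩,s⟩, m is ⟨t,⟨t,t⟩⟩; result s.
[S X]: S is ⟨e,⟨s,e⟩⟩, X is e; result ⟨s,e⟩.
[[m V] [S X]]: [S X] is ⟨s,e⟩, [m V] is s; result e.

e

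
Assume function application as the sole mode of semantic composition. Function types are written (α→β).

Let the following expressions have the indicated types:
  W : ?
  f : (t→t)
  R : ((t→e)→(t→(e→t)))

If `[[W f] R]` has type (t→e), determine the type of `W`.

[[W f] R] must have type (t→e). The sister R has type ((t→e)→(t→(e→t))); that is not a function onto (t→e), so [W f] must be the functor, of type (((t→e)→(t→(e→t)))→(t→e)).
[W f] must have type (((t→e)→(t→(e→t)))→(t→e)). The sister f has type (t→t); that is not a function onto (((t→e)→(t→(e→t)))→(t→e)), so W must be the functor, of type ((t→t)→(((t→e)→(t→(e→t)))→(t→e))).

((t→t)→(((t→e)→(t→(e→t)))→(t→e)))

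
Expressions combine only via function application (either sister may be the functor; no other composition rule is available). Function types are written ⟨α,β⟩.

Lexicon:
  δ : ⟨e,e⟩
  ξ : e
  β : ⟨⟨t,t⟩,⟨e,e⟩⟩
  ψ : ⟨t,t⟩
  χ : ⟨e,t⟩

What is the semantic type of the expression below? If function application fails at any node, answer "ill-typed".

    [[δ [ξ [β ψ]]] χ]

At [β ψ], β : ⟨⟨t,t⟩,⟨e,e⟩⟩ takes ψ : ⟨t,t⟩, giving ⟨e,e⟩.
At [ξ [β ψ]], [β ψ] : ⟨e,e⟩ takes ξ : e, giving e.
At [δ [ξ [β ψ]]], δ : ⟨e,e⟩ takes [ξ [β ψ]] : e, giving e.
At [[δ [ξ [β ψ]]] χ], χ : ⟨e,t⟩ takes [δ [ξ [β ψ]]] : e, giving t.

t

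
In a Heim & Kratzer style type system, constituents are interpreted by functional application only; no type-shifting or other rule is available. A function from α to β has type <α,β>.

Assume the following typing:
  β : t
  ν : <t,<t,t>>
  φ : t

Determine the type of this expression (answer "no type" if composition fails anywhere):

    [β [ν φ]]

t

[ν φ]: functor ν : <t,<t,t>>, argument φ : t; result <t,t>.
[β [ν φ]]: functor [ν φ] : <t,t>, argument β : t; result t.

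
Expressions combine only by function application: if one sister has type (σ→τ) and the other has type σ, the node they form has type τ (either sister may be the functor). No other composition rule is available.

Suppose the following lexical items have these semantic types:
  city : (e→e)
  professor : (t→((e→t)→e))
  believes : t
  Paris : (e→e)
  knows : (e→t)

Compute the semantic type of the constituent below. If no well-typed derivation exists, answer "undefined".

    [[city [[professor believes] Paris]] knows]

[professor believes]: professor is (t→((e→t)→e)), believes is t; result ((e→t)→e).
[[professor believes] Paris]: ((e→t)→e) with (e→e) — neither is a function whose domain matches the other; composition fails here.

undefined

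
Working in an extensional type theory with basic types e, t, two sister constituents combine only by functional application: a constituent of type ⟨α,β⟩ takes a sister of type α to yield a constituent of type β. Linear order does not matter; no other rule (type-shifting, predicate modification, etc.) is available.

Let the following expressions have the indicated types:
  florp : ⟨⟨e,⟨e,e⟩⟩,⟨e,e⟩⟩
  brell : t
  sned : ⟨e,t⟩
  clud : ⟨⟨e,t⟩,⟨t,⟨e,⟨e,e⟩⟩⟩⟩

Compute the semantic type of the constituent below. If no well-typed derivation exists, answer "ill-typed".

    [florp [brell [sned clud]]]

⟨e,e⟩

[sned clud]: clud is ⟨⟨e,t⟩,⟨t,⟨e,⟨e,e⟩⟩⟩⟩, sned is ⟨e,t⟩; result ⟨t,⟨e,⟨e,e⟩⟩⟩.
[brell [sned clud]]: [sned clud] is ⟨t,⟨e,⟨e,e⟩⟩⟩, brell is t; result ⟨e,⟨e,e⟩⟩.
[florp [brell [sned clud]]]: florp is ⟨⟨e,⟨e,e⟩⟩,⟨e,e⟩⟩, [brell [sned clud]] is ⟨e,⟨e,e⟩⟩; result ⟨e,e⟩.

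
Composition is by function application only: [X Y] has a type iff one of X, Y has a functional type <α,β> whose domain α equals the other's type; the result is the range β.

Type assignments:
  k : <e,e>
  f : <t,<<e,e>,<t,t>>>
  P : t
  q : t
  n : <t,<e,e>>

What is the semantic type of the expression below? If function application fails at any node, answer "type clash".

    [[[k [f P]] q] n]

At [f P], f : <t,<<e,e>,<t,t>>> takes P : t, giving <<e,e>,<t,t>>.
At [k [f P]], [f P] : <<e,e>,<t,t>> takes k : <e,e>, giving <t,t>.
At [[k [f P]] q], [k [f P]] : <t,t> takes q : t, giving t.
At [[[k [f P]] q] n], n : <t,<e,e>> takes [[k [f P]] q] : t, giving <e,e>.

<e,e>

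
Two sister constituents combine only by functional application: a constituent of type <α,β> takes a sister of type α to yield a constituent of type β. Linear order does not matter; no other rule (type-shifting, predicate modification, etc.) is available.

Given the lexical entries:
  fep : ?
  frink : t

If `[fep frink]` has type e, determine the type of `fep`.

For [fep frink] to have type e with frink of type t, fep must be the function: fep : <t,e>.

<t,e>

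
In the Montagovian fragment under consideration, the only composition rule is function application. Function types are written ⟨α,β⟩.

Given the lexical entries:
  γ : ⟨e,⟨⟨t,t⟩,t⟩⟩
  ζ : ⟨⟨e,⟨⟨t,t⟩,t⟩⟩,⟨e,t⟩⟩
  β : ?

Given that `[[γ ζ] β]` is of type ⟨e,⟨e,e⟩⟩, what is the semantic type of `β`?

[[γ ζ] β] must have type ⟨e,⟨e,e⟩⟩. The sister [γ ζ] has type ⟨e,t⟩; that is not a function onto ⟨e,⟨e,e⟩⟩, so β must be the functor, of type ⟨⟨e,t⟩,⟨e,⟨e,e⟩⟩⟩.

⟨⟨e,t⟩,⟨e,⟨e,e⟩⟩⟩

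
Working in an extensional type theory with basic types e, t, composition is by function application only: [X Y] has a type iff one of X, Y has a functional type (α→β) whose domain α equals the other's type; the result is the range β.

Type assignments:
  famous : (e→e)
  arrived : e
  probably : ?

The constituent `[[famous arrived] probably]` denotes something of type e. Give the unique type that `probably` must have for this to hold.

(e→e)

[[famous arrived] probably] is required to be e. [famous arrived] : e cannot yield e as functor, so probably : (e→e).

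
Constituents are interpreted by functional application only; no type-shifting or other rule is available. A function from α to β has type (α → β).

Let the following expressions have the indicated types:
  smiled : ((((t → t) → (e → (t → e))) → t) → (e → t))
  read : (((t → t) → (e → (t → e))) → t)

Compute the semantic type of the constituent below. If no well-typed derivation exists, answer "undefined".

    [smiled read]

[smiled read] — smiled of type ((((t → t) → (e → (t → e))) → t) → (e → t)) combines with read of type (((t → t) → (e → (t → e))) → t): type (e → t).

(e → t)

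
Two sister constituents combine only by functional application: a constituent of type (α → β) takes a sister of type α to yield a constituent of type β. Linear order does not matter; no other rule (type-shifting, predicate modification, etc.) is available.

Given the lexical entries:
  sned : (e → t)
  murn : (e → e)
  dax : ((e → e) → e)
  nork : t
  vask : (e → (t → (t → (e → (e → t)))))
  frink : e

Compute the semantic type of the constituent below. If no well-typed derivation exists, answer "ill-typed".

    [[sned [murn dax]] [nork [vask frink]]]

(e → (e → t))

[murn dax] — dax of type ((e → e) → e) combines with murn of type (e → e): type e.
[sned [murn dax]] — sned of type (e → t) combines with [murn dax] of type e: type t.
[vask frink] — vask of type (e → (t → (t → (e → (e → t))))) combines with frink of type e: type (t → (t → (e → (e → t)))).
[nork [vask frink]] — [vask frink] of type (t → (t → (e → (e → t)))) combines with nork of type t: type (t → (e → (e → t))).
[[sned [murn dax]] [nork [vask frink]]] — [nork [vask frink]] of type (t → (e → (e → t))) combines with [sned [murn dax]] of type t: type (e → (e → t)).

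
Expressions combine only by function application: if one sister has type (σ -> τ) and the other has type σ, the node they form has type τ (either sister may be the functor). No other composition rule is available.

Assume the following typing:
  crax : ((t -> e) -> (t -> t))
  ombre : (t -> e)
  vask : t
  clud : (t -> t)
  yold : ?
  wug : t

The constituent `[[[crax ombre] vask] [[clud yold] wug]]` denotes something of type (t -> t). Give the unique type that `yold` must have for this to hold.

[[[crax ombre] vask] [[clud yold] wug]] is required to be (t -> t). [[crax ombre] vask] : t cannot yield (t -> t) as functor, so [[clud yold] wug] : (t -> (t -> t)).
[[clud yold] wug] is required to be (t -> (t -> t)). wug : t cannot yield (t -> (t -> t)) as functor, so [clud yold] : (t -> (t -> (t -> t))).
[clud yold] is required to be (t -> (t -> (t -> t))). clud : (t -> t) cannot yield (t -> (t -> (t -> t))) as functor, so yold : ((t -> t) -> (t -> (t -> (t -> t)))).

((t -> t) -> (t -> (t -> (t -> t))))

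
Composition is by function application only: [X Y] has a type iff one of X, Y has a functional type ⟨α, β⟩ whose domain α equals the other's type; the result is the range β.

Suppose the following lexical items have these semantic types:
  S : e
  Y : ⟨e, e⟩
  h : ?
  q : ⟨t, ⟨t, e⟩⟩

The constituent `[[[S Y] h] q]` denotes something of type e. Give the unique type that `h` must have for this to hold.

⟨e, ⟨⟨t, ⟨t, e⟩⟩, e⟩⟩

For [[[S Y] h] q] to have type e with q of type ⟨t, ⟨t, e⟩⟩, [[S Y] h] must be the function: [[S Y] h] : ⟨⟨t, ⟨t, e⟩⟩, e⟩.
For [[S Y] h] to have type ⟨⟨t, ⟨t, e⟩⟩, e⟩ with [S Y] of type e, h must be the function: h : ⟨e, ⟨⟨t, ⟨t, e⟩⟩, e⟩⟩.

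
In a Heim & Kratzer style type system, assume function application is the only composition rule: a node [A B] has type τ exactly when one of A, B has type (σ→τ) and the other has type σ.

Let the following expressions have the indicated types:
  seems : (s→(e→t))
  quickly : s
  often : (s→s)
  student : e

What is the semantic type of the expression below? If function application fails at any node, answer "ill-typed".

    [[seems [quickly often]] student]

At [quickly often], often : (s→s) takes quickly : s, giving s.
At [seems [quickly often]], seems : (s→(e→t)) takes [quickly often] : s, giving (e→t).
At [[seems [quickly often]] student], [seems [quickly often]] : (e→t) takes student : e, giving t.

t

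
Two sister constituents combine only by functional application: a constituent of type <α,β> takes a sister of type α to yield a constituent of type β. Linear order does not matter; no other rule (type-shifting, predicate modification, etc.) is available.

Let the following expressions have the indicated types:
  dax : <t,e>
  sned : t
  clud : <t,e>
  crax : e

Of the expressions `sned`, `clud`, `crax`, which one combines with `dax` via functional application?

sned — combines: dax : <t,e> takes sned : t as argument, giving e.
clud : <t,e> — dax needs t; clud needs t; neither fits.
crax : e — dax needs t; crax needs nothing (atomic); neither fits.

sned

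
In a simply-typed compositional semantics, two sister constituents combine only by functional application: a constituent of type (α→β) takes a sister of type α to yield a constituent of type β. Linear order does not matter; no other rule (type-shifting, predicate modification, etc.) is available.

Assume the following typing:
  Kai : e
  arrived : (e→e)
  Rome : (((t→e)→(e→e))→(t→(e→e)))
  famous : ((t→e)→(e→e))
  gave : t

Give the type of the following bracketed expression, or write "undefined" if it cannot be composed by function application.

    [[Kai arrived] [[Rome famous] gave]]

At [Kai arrived], arrived : (e→e) takes Kai : e, giving e.
At [Rome famous], Rome : (((t→e)→(e→e))→(t→(e→e))) takes famous : ((t→e)→(e→e)), giving (t→(e→e)).
At [[Rome famous] gave], [Rome famous] : (t→(e→e)) takes gave : t, giving (e→e).
At [[Kai arrived] [[Rome famous] gave]], [[Rome famous] gave] : (e→e) takes [Kai arrived] : e, giving e.

e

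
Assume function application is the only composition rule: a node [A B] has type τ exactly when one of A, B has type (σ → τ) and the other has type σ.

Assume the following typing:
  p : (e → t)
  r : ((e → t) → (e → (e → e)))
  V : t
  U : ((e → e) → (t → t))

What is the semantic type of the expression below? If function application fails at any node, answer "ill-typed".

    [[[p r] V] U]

[p r]: functor r : ((e → t) → (e → (e → e))), argument p : (e → t); result (e → (e → e)).
At [[p r] V]: neither (e → (e → e)) nor t can take the other as argument; the node is ill-typed.

ill-typed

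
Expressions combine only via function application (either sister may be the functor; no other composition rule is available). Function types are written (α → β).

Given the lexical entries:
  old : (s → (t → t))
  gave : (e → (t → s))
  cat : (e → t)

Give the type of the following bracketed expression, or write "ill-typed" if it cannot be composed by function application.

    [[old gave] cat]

At [old gave]: neither (s → (t → t)) nor (e → (t → s)) can take the other as argument; the node is ill-typed.

ill-typed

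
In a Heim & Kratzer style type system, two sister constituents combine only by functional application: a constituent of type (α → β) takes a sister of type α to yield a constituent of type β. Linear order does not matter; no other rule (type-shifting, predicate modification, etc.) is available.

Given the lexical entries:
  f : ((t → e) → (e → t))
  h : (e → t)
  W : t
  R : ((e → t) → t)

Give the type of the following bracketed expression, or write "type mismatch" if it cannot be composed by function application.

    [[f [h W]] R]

type mismatch

At [h W]: neither (e → t) nor t can take the other as argument; the node is ill-typed.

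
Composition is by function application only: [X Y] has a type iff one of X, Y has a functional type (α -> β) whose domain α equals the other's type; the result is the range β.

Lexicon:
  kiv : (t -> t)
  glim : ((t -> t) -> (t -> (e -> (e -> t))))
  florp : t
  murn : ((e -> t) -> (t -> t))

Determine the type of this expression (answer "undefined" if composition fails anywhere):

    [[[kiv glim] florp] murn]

undefined

At [kiv glim], glim : ((t -> t) -> (t -> (e -> (e -> t)))) takes kiv : (t -> t), giving (t -> (e -> (e -> t))).
At [[kiv glim] florp], [kiv glim] : (t -> (e -> (e -> t))) takes florp : t, giving (e -> (e -> t)).
At [[[kiv glim] florp] murn]: neither (e -> (e -> t)) nor ((e -> t) -> (t -> t)) can take the other as argument; the node is ill-typed.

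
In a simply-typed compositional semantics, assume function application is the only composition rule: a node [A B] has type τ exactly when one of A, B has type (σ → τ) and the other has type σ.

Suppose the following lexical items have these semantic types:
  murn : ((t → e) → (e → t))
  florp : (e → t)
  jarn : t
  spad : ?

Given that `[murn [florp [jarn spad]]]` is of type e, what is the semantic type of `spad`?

[murn [florp [jarn spad]]] must have type e. The sister murn has type ((t → e) → (e → t)); that is not a function onto e, so [florp [jarn spad]] must be the functor, of type (((t → e) → (e → t)) → e).
[florp [jarn spad]] must have type (((t → e) → (e → t)) → e). The sister florp has type (e → t); that is not a function onto (((t → e) → (e → t)) → e), so [jarn spad] must be the functor, of type ((e → t) → (((t → e) → (e → t)) → e)).
[jarn spad] must have type ((e → t) → (((t → e) → (e → t)) → e)). The sister jarn has type t; that is not a function onto ((e → t) → (((t → e) → (e → t)) → e)), so spad must be the functor, of type (t → ((e → t) → (((t → e) → (e → t)) → e))).

(t → ((e → t) → (((t → e) → (e → t)) → e)))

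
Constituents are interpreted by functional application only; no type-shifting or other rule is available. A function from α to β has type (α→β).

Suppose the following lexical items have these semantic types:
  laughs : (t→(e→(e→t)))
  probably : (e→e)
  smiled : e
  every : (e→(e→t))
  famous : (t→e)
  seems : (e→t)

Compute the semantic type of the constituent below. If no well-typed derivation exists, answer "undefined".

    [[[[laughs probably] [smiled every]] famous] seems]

At [laughs probably]: neither (t→(e→(e→t))) nor (e→e) can take the other as argument; the node is ill-typed.

undefined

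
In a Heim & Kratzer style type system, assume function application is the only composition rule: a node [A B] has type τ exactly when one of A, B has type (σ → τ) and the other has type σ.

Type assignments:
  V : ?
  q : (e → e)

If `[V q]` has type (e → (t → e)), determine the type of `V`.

For [V q] to have type (e → (t → e)) with q of type (e → e), V must be the function: V : ((e → e) → (e → (t → e))).

((e → e) → (e → (t → e)))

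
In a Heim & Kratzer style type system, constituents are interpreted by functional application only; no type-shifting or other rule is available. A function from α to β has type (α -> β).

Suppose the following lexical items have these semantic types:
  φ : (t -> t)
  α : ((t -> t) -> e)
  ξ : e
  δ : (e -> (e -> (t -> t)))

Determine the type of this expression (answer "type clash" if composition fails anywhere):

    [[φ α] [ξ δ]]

At [φ α], α : ((t -> t) -> e) takes φ : (t -> t), giving e.
At [ξ δ], δ : (e -> (e -> (t -> t))) takes ξ : e, giving (e -> (t -> t)).
At [[φ α] [ξ δ]], [ξ δ] : (e -> (t -> t)) takes [φ α] : e, giving (t -> t).

(t -> t)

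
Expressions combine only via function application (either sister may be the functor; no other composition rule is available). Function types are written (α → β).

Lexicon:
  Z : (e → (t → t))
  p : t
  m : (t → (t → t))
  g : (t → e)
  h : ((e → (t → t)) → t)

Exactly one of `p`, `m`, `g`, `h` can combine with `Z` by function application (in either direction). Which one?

p : t — does not combine with Z.
m : (t → (t → t)) — does not combine with Z.
g : (t → e) — does not combine with Z.
h — combines: h : ((e → (t → t)) → t) takes Z : (e → (t → t)) as argument, giving t.

h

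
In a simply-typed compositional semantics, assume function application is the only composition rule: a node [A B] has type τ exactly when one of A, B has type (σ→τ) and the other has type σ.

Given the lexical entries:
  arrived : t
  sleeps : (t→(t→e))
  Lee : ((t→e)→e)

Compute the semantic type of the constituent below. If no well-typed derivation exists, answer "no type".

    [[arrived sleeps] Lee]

[arrived sleeps]: sleeps is (t→(t→e)), arrived is t; result (t→e).
[[arrived sleeps] Lee]: Lee is ((t→e)→e), [arrived sleeps] is (t→e); result e.

e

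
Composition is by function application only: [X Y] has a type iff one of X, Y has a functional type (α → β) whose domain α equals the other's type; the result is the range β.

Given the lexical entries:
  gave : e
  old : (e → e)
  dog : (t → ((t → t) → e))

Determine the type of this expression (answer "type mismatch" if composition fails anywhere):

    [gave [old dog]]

type mismatch

At [old dog]: neither (e → e) nor (t → ((t → t) → e)) can take the other as argument; the node is ill-typed.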